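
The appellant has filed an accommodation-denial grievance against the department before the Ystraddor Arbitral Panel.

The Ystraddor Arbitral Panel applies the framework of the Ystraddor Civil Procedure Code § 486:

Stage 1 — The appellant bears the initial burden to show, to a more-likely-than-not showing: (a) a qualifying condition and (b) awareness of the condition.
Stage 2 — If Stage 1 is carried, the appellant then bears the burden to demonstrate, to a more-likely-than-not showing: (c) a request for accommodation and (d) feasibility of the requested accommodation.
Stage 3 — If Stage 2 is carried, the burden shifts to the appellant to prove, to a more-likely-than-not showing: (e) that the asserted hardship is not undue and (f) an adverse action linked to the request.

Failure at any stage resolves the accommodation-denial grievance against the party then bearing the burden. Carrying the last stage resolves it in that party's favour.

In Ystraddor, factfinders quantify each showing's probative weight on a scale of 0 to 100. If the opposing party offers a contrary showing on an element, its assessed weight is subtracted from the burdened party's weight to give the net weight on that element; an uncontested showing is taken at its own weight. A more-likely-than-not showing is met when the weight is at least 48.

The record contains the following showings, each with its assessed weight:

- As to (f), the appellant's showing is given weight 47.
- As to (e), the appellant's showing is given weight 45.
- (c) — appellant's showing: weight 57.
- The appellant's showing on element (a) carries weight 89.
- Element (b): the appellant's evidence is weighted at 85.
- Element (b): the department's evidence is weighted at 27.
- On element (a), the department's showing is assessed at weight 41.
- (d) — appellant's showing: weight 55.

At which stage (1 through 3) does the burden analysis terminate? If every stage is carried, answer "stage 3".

stage 3

At Stage 1 the appellant must meet a more-likely-than-not showing (weight is at least 48): on (a) the weight is 89 less the opposing 41 gives net 48, ≥ 48, so (a) meets the standard; on (b) the weight is 85 less the opposing 27 gives net 58, which does reach 48, so (b) meets the standard.
  Stage 1 carried; the burden remains with the appellant.
At Stage 2 the appellant must meet a more-likely-than-not showing (weight is at least 48): on (c) the weight is 57, which does reach 48, so (c) meets the standard; on (d) the weight is 55, which does reach 48, so (d) meets the standard.
  All elements met. The appellant retains the burden for Stage 3.
At Stage 3 the appellant must meet a more-likely-than-not showing (weight is at least 48): on (e) the weight is 45, < 48, so (e) does not meet the standard; on (f) the weight is 47, < 48, so (f) does not meet the standard.
  The appellant does not carry Stage 3.
The analysis ends at Stage 3; the department prevails.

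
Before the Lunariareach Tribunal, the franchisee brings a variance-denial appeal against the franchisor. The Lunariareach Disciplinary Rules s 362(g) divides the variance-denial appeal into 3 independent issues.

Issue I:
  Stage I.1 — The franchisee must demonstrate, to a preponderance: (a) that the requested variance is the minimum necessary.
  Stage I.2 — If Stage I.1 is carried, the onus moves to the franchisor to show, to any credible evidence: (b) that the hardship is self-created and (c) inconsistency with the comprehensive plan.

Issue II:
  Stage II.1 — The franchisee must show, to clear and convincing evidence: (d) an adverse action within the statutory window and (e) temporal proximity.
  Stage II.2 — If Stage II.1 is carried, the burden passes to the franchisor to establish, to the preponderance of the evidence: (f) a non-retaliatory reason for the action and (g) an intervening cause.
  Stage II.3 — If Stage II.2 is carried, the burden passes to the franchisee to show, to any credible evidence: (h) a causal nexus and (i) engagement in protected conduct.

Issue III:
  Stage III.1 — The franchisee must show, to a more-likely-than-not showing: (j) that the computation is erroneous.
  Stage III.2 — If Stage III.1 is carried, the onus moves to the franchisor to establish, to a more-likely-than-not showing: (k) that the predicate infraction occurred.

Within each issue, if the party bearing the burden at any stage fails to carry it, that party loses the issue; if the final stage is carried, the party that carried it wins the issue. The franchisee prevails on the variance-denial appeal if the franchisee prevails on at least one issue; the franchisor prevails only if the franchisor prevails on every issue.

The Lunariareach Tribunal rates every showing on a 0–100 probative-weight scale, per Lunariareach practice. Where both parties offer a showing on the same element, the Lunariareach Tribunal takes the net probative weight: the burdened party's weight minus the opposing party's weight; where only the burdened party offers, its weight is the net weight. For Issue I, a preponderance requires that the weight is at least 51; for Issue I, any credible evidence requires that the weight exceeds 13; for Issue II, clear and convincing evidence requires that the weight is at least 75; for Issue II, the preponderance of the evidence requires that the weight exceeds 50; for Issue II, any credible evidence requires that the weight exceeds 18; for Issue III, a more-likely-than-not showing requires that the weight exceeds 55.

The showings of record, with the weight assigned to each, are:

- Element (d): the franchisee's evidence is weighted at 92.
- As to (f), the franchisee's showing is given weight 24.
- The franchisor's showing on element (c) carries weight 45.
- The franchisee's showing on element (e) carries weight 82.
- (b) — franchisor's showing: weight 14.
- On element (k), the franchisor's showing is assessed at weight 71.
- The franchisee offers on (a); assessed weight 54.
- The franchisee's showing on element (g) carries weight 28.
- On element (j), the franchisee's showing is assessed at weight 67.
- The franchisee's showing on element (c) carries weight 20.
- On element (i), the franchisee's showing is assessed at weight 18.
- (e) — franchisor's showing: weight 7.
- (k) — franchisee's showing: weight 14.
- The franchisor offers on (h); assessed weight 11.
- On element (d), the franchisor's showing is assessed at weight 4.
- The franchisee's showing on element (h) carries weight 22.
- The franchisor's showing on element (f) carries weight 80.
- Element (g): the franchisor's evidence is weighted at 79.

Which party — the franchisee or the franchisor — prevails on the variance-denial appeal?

— Issue I —
Stage I.1 (franchisee, a preponderance, weight is at least 51): (a) 54 ≥ 51 — meets.
  All elements met. The burden passes to the franchisor.
Stage I.2 (franchisor, any credible evidence, weight exceeds 13): (b) 14 > 13 — meets; (c) net 45−20=25 > 13 — meets.
  The franchisor carries the last stage.
Every stage carried; the franchisor prevails on this issue.
— Issue II —
At Stage II.1 the franchisee must meet clear and convincing evidence (weight is at least 75): on (d) the weight is 92 less the opposing 4 gives net 88, which does reach 75, so (d) meets the standard; on (e) the weight is 82 less the opposing 7 gives net 75, ≥ 75, so (e) meets the standard.
  Stage II.1 carried; the burden shifts to the franchisor.
At Stage II.2 the franchisor must meet the preponderance of the evidence (weight exceeds 50): on (f) the weight is 80 less the opposing 24 gives net 56, which does exceed 50, so (f) meets the standard; on (g) the weight is 79 less the opposing 28 gives net 51, which does exceed 50, so (g) meets the standard.
  The franchisor carries Stage II.2; the franchisee now bears the burden.
At Stage II.3 the franchisee must meet any credible evidence (weight exceeds 18): on (h) the weight is 22 less the opposing 11 gives net 11, ≤ 18, so (h) does not meet the standard; on (i) the weight is 18, which does not exceed 18, so (i) does not meet the standard.
  Stage II.3 not carried; the franchisee fails its burden.
The analysis ends at Stage II.3; the franchisor prevails on this issue.
— Issue III —
At Stage III.1 the franchisee must meet a more-likely-than-not showing (weight exceeds 55): on (j) the weight is 67, which does exceed 55, so (j) meets the standard.
  Stage III.1 carried; the burden shifts to the franchisor.
At Stage III.2 the franchisor must meet a more-likely-than-not showing (weight exceeds 55): on (k) the weight is 71 less the opposing 14 gives net 57, > 55, so (k) meets the standard.
  Stage III.2 carried; the final stage is satisfied.
With every stage satisfied, the franchisor prevails on this issue.
Per-issue: Issue I → franchisor; Issue II → franchisor; Issue III → franchisor. The franchisee must prevail on at least one issue; overall, the franchisor prevails.

franchisor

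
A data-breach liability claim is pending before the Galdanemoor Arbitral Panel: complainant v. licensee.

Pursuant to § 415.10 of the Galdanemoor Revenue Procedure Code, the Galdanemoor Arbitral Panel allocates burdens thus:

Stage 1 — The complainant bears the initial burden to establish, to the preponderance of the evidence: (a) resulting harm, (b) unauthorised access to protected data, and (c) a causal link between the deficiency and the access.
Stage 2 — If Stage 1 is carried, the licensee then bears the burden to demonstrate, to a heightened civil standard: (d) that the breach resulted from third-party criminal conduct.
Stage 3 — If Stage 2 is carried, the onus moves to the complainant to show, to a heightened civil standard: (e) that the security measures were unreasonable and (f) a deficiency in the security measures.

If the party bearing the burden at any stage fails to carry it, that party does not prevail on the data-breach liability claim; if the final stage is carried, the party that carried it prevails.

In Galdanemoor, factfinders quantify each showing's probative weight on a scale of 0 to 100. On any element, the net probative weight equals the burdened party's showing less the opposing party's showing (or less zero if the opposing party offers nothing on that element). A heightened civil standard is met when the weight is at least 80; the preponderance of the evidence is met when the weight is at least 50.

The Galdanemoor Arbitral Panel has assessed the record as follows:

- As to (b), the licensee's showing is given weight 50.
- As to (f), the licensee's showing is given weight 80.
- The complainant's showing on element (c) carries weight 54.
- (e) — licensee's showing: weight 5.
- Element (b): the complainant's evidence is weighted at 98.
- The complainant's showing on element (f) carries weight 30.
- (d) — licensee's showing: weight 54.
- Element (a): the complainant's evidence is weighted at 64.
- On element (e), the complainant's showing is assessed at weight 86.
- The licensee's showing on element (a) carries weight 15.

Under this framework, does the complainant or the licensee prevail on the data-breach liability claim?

licensee

Stage 1 (complainant, the preponderance of the evidence, weight is at least 50): (a) net 64−15=49 < 50 — fails; (b) net 98−50=48 < 50 — fails; (c) 54 ≥ 50 — meets.
  Not every element is met, so the complainant fails to carry Stage 1.
So the licensee prevails.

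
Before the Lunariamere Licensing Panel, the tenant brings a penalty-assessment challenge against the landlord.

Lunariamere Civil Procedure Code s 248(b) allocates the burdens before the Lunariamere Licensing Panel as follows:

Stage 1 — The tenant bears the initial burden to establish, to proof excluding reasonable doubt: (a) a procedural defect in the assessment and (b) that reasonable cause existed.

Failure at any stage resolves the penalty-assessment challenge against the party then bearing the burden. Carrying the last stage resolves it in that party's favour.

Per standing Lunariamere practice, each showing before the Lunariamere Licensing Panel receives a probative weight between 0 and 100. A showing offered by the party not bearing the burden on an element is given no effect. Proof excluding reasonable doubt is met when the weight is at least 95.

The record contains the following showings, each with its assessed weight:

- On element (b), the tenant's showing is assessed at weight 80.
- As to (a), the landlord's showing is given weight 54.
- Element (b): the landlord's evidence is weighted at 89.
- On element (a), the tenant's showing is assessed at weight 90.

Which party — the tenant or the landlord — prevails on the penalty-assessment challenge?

landlord

Stage 1 — burden on tenant; standard: proof excluding reasonable doubt (weight is at least 95).
    (a): 90 (landlord's 54 disregarded) < 95 [not met]
    (b): 80 (landlord's 89 disregarded) < 95 [not met]
  Stage 1 not carried; the tenant fails its burden.
The landlord prevails.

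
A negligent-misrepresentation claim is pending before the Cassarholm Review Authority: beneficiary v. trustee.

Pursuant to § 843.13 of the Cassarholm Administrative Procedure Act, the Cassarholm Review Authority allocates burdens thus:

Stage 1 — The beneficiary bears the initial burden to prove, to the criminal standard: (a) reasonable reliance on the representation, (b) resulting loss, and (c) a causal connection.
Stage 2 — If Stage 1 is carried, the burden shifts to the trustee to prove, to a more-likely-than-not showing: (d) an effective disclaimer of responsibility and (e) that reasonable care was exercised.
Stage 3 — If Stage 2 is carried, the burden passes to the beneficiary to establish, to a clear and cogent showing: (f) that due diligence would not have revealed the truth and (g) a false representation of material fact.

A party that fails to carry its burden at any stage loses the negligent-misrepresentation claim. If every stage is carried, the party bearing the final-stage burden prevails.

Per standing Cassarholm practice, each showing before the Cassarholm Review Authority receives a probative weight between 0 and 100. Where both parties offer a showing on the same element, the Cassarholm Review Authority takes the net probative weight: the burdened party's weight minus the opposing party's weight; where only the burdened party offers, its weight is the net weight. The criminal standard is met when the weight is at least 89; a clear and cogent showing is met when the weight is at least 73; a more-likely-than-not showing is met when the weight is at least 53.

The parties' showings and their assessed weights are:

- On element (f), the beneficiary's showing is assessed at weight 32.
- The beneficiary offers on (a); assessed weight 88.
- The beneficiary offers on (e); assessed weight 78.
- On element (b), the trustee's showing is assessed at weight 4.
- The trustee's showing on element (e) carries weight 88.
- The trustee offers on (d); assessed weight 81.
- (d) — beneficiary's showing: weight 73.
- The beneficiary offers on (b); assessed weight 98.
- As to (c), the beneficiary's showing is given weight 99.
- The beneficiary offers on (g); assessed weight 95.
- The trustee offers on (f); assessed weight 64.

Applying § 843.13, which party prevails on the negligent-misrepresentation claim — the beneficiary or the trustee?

trustee

At Stage 1 the beneficiary must meet the criminal standard (weight is at least 89): on (a) the weight is 88, < 89, so (a) does not meet the standard; on (b) the weight is 98 less the opposing 4 gives net 94, which does reach 89, so (b) meets the standard; on (c) the weight is 99, ≥ 89, so (c) meets the standard.
  Not every element is met, so the beneficiary fails to carry Stage 1.
The trustee prevails.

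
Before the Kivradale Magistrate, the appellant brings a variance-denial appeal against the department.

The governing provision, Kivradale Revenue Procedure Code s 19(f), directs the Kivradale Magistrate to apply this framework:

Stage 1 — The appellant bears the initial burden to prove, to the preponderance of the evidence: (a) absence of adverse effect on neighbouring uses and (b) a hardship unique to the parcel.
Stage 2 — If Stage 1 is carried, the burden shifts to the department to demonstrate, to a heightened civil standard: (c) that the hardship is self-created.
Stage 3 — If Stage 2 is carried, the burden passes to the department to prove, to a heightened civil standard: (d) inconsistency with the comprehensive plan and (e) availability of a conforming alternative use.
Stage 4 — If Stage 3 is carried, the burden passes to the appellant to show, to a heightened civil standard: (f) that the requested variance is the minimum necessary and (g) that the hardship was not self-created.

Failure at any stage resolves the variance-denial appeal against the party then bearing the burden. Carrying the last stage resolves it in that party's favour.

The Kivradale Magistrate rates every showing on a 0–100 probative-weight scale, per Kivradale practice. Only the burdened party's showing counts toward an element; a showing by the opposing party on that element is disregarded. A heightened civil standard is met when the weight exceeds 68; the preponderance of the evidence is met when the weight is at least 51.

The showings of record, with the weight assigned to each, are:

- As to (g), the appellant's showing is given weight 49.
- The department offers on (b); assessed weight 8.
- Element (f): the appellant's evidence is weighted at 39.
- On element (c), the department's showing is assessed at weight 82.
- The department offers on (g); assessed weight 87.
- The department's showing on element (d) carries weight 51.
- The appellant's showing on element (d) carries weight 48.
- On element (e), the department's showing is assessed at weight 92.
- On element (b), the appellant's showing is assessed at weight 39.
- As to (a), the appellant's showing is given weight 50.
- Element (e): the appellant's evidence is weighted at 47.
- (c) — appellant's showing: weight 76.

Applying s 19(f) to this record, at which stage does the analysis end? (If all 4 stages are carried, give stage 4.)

stage 1

Stage 1 (appellant, the preponderance of the evidence, weight is at least 51): (a) 50 < 51 — fails; (b) 39 (department's 8 disregarded) < 51 — fails.
  Not every element is met, so the appellant fails to carry Stage 1.
So the department prevails.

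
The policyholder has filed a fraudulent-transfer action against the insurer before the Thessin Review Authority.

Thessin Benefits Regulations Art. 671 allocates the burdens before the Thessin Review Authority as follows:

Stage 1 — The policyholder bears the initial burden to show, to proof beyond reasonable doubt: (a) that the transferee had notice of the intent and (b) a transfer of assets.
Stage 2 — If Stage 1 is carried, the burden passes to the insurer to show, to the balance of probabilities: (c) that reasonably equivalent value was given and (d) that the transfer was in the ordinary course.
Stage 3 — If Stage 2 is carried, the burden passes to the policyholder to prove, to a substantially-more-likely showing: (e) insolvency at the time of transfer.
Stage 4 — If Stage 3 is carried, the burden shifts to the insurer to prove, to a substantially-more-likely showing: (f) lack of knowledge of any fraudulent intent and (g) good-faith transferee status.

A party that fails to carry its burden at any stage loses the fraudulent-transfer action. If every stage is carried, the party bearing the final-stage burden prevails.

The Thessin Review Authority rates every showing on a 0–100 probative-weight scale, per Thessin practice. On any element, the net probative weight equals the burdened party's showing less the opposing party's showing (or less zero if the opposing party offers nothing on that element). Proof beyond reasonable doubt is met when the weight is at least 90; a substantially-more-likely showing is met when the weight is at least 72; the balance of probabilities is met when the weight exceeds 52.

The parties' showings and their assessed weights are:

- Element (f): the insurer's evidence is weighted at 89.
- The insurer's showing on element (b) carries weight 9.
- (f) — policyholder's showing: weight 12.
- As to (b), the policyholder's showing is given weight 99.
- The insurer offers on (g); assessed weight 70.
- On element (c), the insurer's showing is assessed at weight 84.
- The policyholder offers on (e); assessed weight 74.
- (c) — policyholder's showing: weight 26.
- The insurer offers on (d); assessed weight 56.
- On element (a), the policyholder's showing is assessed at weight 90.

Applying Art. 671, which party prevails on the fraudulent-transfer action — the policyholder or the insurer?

policyholder

At Stage 1 the policyholder must meet proof beyond reasonable doubt (weight is at least 90): on (a) the weight is 90, ≥ 90, so (a) meets the standard; on (b) the weight is 99 less the opposing 9 gives net 90, which does reach 90, so (b) meets the standard.
  Stage 1 is satisfied; the onus moves to the insurer.
At Stage 2 the insurer must meet the balance of probabilities (weight exceeds 52): on (c) the weight is 84 less the opposing 26 gives net 58, which does exceed 52, so (c) meets the standard; on (d) the weight is 56, which does exceed 52, so (d) meets the standard.
  All elements met. The burden passes to the policyholder.
At Stage 3 the policyholder must meet a substantially-more-likely showing (weight is at least 72): on (e) the weight is 74, ≥ 72, so (e) meets the standard.
  Stage 3 is satisfied; the onus moves to the insurer.
At Stage 4 the insurer must meet a substantially-more-likely showing (weight is at least 72): on (f) the weight is 89 less the opposing 12 gives net 77, ≥ 72, so (f) meets the standard; on (g) the weight is 70, which does not reach 72, so (g) does not meet the standard.
  Stage 4 not carried; the insurer fails its burden.
So the policyholder prevails.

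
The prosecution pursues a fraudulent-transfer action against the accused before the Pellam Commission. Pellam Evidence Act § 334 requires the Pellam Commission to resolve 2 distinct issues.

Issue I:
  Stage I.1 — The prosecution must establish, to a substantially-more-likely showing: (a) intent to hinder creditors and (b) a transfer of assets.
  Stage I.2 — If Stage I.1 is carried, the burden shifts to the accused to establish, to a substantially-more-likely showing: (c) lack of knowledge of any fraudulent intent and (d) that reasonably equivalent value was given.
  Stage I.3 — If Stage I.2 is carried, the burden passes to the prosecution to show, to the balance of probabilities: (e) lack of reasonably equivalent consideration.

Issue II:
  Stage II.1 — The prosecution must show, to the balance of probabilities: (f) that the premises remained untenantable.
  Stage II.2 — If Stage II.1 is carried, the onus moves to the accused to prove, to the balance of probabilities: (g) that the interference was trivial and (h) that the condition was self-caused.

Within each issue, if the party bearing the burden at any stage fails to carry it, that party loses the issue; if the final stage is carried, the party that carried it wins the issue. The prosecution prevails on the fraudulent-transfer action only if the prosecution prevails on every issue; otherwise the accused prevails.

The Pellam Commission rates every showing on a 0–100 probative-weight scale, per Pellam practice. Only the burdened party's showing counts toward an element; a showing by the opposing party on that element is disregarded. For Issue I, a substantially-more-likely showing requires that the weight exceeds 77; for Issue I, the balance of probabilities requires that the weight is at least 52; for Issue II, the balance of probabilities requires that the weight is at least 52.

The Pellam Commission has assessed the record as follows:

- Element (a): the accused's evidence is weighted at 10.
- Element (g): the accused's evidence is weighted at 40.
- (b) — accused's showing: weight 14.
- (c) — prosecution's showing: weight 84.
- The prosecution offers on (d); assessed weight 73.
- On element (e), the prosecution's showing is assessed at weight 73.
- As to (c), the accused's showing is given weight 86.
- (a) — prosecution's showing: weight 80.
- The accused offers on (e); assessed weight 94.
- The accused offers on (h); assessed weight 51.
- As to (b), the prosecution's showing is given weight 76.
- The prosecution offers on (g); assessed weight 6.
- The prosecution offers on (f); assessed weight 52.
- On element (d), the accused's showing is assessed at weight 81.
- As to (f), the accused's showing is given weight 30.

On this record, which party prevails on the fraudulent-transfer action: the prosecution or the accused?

— Issue I —
Stage I.1 — burden on prosecution; standard: a substantially-more-likely showing (weight exceeds 77).
    (a): 80 (accused's 10 disregarded) > 77 [met]
    (b): 76 (accused's 14 disregarded) ≤ 77 [not met]
  The prosecution does not carry Stage I.1.
The accused prevails on this issue.
— Issue II —
At Stage II.1 the prosecution must meet the balance of probabilities (weight is at least 52): on (f) the weight is 52 (the accused's 30 is given no effect), ≥ 52, so (f) meets the standard.
  The prosecution carries Stage II.1; the accused now bears the burden.
At Stage II.2 the accused must meet the balance of probabilities (weight is at least 52): on (g) the weight is 40 (the prosecution's 6 is given no effect), which does not reach 52, so (g) does not meet the standard; on (h) the weight is 51, which does not reach 52, so (h) does not meet the standard.
  Stage II.2 not carried; the accused fails its burden.
The analysis ends at Stage II.2; the prosecution prevails on this issue.
Per-issue: Issue I → accused; Issue II → prosecution. The prosecution must prevail on every issue; overall, the accused prevails.

accused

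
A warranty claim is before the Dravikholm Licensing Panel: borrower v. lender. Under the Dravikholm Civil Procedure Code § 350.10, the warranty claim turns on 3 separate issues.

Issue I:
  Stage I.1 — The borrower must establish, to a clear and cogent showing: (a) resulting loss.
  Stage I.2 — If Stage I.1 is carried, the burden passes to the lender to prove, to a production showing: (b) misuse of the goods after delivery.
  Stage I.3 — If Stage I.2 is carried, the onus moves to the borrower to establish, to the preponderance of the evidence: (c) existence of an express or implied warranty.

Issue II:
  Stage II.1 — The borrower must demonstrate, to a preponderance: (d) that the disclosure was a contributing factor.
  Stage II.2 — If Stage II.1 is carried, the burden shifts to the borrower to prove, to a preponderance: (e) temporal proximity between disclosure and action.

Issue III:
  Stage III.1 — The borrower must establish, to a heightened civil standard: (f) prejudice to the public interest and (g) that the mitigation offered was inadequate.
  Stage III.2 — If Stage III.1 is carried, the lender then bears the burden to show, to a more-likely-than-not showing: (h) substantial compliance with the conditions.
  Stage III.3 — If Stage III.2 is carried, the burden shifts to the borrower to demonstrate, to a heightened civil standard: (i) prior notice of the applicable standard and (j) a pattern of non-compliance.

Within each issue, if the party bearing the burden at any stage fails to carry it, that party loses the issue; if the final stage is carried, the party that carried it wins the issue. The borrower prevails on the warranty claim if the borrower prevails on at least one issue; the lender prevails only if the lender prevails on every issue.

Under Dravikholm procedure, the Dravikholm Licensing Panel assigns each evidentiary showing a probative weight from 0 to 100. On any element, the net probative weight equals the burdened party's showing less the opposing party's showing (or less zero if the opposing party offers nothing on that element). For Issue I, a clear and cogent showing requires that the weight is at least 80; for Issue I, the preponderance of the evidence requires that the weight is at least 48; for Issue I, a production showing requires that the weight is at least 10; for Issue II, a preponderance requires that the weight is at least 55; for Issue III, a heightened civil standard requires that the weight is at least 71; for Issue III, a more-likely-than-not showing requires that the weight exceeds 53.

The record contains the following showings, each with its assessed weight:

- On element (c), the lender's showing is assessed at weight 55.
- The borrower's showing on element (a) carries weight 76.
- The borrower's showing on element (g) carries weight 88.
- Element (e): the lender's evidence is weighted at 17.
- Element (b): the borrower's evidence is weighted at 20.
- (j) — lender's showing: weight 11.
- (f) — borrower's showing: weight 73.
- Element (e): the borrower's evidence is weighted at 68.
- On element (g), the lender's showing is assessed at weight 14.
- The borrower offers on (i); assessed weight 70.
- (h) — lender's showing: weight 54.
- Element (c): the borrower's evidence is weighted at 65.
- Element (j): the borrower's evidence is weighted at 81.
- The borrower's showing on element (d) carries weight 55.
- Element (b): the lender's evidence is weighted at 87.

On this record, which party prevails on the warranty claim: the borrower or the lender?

— Issue I —
Stage I.1 (borrower, a clear and cogent showing, weight is at least 80): (a) 76 < 80 — fails.
  Stage I.1 not carried; the borrower fails its burden.
The lender prevails on this issue.
— Issue II —
Stage II.1 (borrower, a preponderance, weight is at least 55): (d) 55 ≥ 55 — meets.
  Stage II.1 is satisfied; the borrower continues to bear the burden.
Stage II.2 (borrower, a preponderance, weight is at least 55): (e) net 68−17=51 < 55 — fails.
  Stage II.2 not carried; the borrower fails its burden.
So the lender prevails on this issue.
— Issue III —
At Stage III.1 the borrower must meet a heightened civil standard (weight is at least 71): on (f) the weight is 73, ≥ 71, so (f) meets the standard; on (g) the weight is 88 less the opposing 14 gives net 74, which does reach 71, so (g) meets the standard.
  The borrower carries Stage III.1; the lender now bears the burden.
At Stage III.2 the lender must meet a more-likely-than-not showing (weight exceeds 53): on (h) the weight is 54, which does exceed 53, so (h) meets the standard.
  Stage III.2 carried; the burden shifts to the borrower.
At Stage III.3 the borrower must meet a heightened civil standard (weight is at least 71): on (i) the weight is 70, < 71, so (i) does not meet the standard; on (j) the weight is 81 less the opposing 11 gives net 70, which does not reach 71, so (j) does not meet the standard.
  The borrower does not carry Stage III.3.
The lender prevails on this issue.
Per-issue: Issue I → lender; Issue II → lender; Issue III → lender. The borrower must prevail on at least one issue; overall, the lender prevails.

lender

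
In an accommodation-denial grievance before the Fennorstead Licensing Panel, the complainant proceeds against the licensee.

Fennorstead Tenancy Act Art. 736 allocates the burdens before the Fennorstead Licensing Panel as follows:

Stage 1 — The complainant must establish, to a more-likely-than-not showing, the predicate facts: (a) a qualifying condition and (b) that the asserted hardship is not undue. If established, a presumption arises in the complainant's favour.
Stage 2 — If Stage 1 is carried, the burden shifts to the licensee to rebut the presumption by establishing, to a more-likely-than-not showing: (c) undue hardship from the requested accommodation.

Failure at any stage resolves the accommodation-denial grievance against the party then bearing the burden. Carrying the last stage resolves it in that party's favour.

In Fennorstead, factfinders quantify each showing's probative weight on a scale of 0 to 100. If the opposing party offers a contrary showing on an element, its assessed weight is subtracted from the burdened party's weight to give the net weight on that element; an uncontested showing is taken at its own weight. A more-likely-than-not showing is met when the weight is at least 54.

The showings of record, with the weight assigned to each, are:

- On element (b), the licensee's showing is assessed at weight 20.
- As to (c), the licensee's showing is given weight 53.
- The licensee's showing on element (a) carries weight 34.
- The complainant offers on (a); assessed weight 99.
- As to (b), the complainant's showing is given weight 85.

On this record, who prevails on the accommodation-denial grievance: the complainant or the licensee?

complainant

At Stage 1 the complainant must meet a more-likely-than-not showing (weight is at least 54): on (a) the weight is 99 less the opposing 34 gives net 65, which does reach 54, so (a) meets the standard; on (b) the weight is 85 less the opposing 20 gives net 65, which does reach 54, so (b) meets the standard.
  Stage 1 is satisfied; the onus moves to the licensee.
At Stage 2 the licensee must meet a more-likely-than-not showing (weight is at least 54): on (c) the weight is 53, which does not reach 54, so (c) does not meet the standard.
  Not every element is met, so the licensee fails to carry Stage 2.
The complainant prevails.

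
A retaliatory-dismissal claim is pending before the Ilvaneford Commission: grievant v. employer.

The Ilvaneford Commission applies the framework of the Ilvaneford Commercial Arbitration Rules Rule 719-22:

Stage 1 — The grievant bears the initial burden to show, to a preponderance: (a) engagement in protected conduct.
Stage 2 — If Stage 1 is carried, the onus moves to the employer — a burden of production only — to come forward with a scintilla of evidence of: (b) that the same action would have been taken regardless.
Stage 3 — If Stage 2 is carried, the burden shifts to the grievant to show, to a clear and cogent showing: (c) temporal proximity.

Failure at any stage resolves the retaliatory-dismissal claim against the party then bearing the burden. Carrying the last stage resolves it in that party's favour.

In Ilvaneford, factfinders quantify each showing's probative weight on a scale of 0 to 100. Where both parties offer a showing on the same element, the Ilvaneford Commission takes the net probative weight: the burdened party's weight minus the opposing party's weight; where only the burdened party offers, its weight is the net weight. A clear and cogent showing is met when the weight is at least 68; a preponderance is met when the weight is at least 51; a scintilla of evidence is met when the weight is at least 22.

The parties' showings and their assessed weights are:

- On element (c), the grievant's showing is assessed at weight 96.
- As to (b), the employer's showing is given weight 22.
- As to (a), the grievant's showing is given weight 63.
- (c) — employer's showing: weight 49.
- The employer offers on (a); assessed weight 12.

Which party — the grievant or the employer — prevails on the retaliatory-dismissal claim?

Stage 1 (grievant, a preponderance, weight is at least 51): (a) net 63−12=51 ≥ 51 — meets.
  Stage 1 is satisfied; the onus moves to the employer.
Stage 2 (employer, a scintilla of evidence, weight is at least 22): (b) 22 ≥ 22 — meets.
  All elements met. The burden passes to the grievant.
Stage 3 (grievant, a clear and cogent showing, weight is at least 68): (c) net 96−49=47 < 68 — fails.
  The grievant does not carry Stage 3.
The employer prevails.

employer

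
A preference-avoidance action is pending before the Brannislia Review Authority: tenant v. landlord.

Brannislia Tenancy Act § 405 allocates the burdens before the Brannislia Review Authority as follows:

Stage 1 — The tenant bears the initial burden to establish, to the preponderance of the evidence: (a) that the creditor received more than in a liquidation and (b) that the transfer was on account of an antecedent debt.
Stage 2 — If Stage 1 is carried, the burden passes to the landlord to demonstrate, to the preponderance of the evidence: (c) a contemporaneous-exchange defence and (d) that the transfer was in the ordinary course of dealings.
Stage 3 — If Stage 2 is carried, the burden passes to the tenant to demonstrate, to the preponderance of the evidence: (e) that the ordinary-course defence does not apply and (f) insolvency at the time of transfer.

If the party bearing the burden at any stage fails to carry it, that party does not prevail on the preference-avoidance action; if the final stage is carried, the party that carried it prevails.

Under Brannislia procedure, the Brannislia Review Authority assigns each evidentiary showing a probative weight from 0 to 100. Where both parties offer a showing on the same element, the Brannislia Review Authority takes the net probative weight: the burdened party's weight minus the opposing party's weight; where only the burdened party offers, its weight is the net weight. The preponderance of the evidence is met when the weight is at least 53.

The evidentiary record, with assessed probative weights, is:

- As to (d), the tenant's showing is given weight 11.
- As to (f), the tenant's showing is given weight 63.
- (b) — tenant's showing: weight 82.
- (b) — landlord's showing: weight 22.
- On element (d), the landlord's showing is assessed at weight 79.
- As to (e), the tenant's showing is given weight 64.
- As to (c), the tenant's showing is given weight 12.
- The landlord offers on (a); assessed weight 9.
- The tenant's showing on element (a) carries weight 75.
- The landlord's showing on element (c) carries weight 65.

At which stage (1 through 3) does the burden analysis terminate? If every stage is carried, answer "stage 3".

At Stage 1 the tenant must meet the preponderance of the evidence (weight is at least 53): on (a) the weight is 75 less the opposing 9 gives net 66, which does reach 53, so (a) meets the standard; on (b) the weight is 82 less the opposing 22 gives net 60, which does reach 53, so (b) meets the standard.
  The tenant carries Stage 1; the landlord now bears the burden.
At Stage 2 the landlord must meet the preponderance of the evidence (weight is at least 53): on (c) the weight is 65 less the opposing 12 gives net 53, which does reach 53, so (c) meets the standard; on (d) the weight is 79 less the opposing 11 gives net 68, which does reach 53, so (d) meets the standard.
  Stage 2 carried; the burden shifts to the tenant.
At Stage 3 the tenant must meet the preponderance of the evidence (weight is at least 53): on (e) the weight is 64, which does reach 53, so (e) meets the standard; on (f) the weight is 63, ≥ 53, so (f) meets the standard.
  Stage 3 carried; the final stage is satisfied.
Every stage carried; the tenant prevails.

stage 3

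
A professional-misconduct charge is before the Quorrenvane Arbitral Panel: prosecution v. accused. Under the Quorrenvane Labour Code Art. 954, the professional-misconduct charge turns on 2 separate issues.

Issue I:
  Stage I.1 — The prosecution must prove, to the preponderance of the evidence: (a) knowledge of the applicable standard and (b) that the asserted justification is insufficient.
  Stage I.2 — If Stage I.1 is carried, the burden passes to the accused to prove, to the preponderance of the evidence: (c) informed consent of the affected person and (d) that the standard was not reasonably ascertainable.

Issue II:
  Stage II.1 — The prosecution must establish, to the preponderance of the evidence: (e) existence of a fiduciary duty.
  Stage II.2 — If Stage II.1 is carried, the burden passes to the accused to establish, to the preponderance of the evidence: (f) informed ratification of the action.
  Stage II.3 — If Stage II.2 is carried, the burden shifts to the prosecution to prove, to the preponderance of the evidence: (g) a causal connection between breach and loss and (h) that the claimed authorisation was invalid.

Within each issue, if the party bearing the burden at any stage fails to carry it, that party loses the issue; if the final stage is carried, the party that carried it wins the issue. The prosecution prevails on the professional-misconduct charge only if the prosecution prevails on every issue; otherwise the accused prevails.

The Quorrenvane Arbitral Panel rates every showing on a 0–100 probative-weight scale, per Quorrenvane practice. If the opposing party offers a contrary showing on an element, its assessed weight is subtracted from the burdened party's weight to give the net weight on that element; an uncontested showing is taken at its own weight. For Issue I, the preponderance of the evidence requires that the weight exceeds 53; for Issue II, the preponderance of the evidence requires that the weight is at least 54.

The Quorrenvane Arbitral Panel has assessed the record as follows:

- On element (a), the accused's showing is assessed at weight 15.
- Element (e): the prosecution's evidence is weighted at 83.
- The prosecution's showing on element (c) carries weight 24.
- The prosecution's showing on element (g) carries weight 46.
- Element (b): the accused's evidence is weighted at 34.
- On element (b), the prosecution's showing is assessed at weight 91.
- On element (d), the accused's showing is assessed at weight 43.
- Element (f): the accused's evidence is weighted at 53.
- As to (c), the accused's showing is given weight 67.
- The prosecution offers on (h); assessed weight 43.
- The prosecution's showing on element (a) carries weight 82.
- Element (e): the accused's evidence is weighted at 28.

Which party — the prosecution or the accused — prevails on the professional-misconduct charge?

prosecution

— Issue I —
At Stage I.1 the prosecution must meet the preponderance of the evidence (weight exceeds 53): on (a) the weight is 82 less the opposing 15 gives net 67, > 53, so (a) meets the standard; on (b) the weight is 91 less the opposing 34 gives net 57, > 53, so (b) meets the standard.
  Stage I.1 carried; the burden shifts to the accused.
At Stage I.2 the accused must meet the preponderance of the evidence (weight exceeds 53): on (c) the weight is 67 less the opposing 24 gives net 43, ≤ 53, so (c) does not meet the standard; on (d) the weight is 43, ≤ 53, so (d) does not meet the standard.
  The accused does not carry Stage I.2.
So the prosecution prevails on this issue.
— Issue II —
At Stage II.1 the prosecution must meet the preponderance of the evidence (weight is at least 54): on (e) the weight is 83 less the opposing 28 gives net 55, ≥ 54, so (e) meets the standard.
  All elements met. The burden passes to the accused.
At Stage II.2 the accused must meet the preponderance of the evidence (weight is at least 54): on (f) the weight is 53, < 54, so (f) does not meet the standard.
  The accused does not carry Stage II.2.
The prosecution prevails on this issue.
Per-issue: Issue I → prosecution; Issue II → prosecution. The prosecution must prevail on every issue; overall, the prosecution prevails.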